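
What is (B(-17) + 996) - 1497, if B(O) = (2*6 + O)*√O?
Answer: -501 - 5*I*√17 ≈ -501.0 - 20.616*I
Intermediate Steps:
B(O) = √O*(12 + O) (B(O) = (12 + O)*√O = √O*(12 + O))
(B(-17) + 996) - 1497 = (√(-17)*(12 - 17) + 996) - 1497 = ((I*√17)*(-5) + 996) - 1497 = (-5*I*√17 + 996) - 1497 = (996 - 5*I*√17) - 1497 = -501 - 5*I*√17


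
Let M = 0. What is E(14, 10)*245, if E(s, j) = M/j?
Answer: 0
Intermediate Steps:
E(s, j) = 0 (E(s, j) = 0/j = 0)
E(14, 10)*245 = 0*245 = 0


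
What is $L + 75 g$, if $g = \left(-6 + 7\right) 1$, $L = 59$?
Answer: $134$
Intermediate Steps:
$g = 1$ ($g = 1 \cdot 1 = 1$)
$L + 75 g = 59 + 75 \cdot 1 = 59 + 75 = 134$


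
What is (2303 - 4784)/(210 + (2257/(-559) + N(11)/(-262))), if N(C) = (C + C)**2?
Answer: -181681149/14947145 ≈ -12.155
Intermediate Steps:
N(C) = 4*C**2 (N(C) = (2*C)**2 = 4*C**2)
(2303 - 4784)/(210 + (2257/(-559) + N(11)/(-262))) = (2303 - 4784)/(210 + (2257/(-559) + (4*11**2)/(-262))) = -2481/(210 + (2257*(-1/559) + (4*121)*(-1/262))) = -2481/(210 + (-2257/559 + 484*(-1/262))) = -2481/(210 + (-2257/559 - 242/131)) = -2481/(210 - 430945/73229) = -2481/14947145/73229 = -2481*73229/14947145 = -181681149/14947145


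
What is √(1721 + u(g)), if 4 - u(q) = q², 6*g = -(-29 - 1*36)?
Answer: 5*√2315/6 ≈ 40.095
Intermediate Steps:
g = 65/6 (g = (-(-29 - 1*36))/6 = (-(-29 - 36))/6 = (-1*(-65))/6 = (⅙)*65 = 65/6 ≈ 10.833)
u(q) = 4 - q²
√(1721 + u(g)) = √(1721 + (4 - (65/6)²)) = √(1721 + (4 - 1*4225/36)) = √(1721 + (4 - 4225/36)) = √(1721 - 4081/36) = √(57875/36) = 5*√2315/6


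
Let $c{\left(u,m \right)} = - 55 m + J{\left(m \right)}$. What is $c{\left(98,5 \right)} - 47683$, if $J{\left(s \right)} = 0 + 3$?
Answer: $-47955$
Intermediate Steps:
$J{\left(s \right)} = 3$
$c{\left(u,m \right)} = 3 - 55 m$ ($c{\left(u,m \right)} = - 55 m + 3 = 3 - 55 m$)
$c{\left(98,5 \right)} - 47683 = \left(3 - 275\right) - 47683 = -272 - 47683 = -47955$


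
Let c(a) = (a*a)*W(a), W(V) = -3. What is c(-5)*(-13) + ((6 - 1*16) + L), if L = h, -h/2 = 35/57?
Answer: 54935/57 ≈ 963.77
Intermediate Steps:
c(a) = -3*a² (c(a) = (a*a)*(-3) = a²*(-3) = -3*a²)
h = -70/57 ≈ -1.2281
L = -70/57 ≈ -1.2281
c(-5)*(-13) + ((6 - 1*16) + L) = -3*(-5)²*(-13) + ((6 - 1*16) - 70/57) = -3*25*(-13) + ((6 - 16) - 70/57) = -75*(-13) + (-10 - 70/57) = 975 - 640/57 = 54935/57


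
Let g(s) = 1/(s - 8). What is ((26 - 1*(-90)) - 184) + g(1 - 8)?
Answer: -1021/15 ≈ -68.067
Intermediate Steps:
g(s) = 1/(-8 + s)
((26 - 1*(-90)) - 184) + g(1 - 8) = ((26 - 1*(-90)) - 184) + 1/(-8 + (1 - 8)) = ((26 + 90) - 184) + 1/(-8 - 7) = (116 - 184) + 1/(-15) = -68 - 1/15 = -1021/15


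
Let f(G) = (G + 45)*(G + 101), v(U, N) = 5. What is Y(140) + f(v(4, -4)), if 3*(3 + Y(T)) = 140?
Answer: 16031/3 ≈ 5343.7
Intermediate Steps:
f(G) = (45 + G)*(101 + G)
Y(T) = 131/3 (Y(T) = -3 + (1/3)*140 = -3 + 140/3 = 131/3)
Y(140) + f(v(4, -4)) = 131/3 + (4545 + 5**2 + 146*5) = 131/3 + (4545 + 25 + 730) = 131/3 + 5300 = 16031/3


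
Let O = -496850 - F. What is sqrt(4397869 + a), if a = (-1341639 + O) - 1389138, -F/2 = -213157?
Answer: 2*sqrt(185982) ≈ 862.51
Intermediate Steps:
F = 426314 (F = -2*(-213157) = 426314)
O = -923164 (O = -496850 - 1*426314 = -496850 - 426314 = -923164)
a = -3653941 (a = (-1341639 - 923164) - 1389138 = -2264803 - 1389138 = -3653941)
sqrt(4397869 + a) = sqrt(4397869 - 3653941) = sqrt(743928) = 2*sqrt(185982)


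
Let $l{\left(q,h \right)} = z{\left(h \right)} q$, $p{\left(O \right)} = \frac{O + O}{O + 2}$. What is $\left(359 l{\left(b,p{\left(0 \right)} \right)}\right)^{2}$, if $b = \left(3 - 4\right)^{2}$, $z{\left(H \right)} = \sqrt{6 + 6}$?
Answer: $1546572$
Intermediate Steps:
$z{\left(H \right)} = 2 \sqrt{3}$ ($z{\left(H \right)} = \sqrt{12} = 2 \sqrt{3}$)
$p{\left(O \right)} = \frac{2 O}{2 + O}$
$b = 1$ ($b = \left(-1\right)^{2} = 1$)
$l{\left(q,h \right)} = 2 q \sqrt{3}$ ($l{\left(q,h \right)} = 2 \sqrt{3} q = 2 q \sqrt{3}$)
$\left(359 l{\left(b,p{\left(0 \right)} \right)}\right)^{2} = \left(359 \cdot 2 \cdot 1 \sqrt{3}\right)^{2} = \left(359 \cdot 2 \sqrt{3}\right)^{2} = \left(718 \sqrt{3}\right)^{2} = 1546572$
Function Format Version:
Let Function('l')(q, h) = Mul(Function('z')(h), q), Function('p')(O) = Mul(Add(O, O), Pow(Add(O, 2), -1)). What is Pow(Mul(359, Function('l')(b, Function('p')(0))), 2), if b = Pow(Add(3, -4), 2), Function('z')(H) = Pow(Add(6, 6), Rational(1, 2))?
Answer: 1546572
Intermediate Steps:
Function('z')(H) = Mul(2, Pow(3, Rational(1, 2))) (Function('z')(H) = Pow(12, Rational(1, 2)) = Mul(2, Pow(3, Rational(1, 2))))
Function('p')(O) = Mul(2, O, Pow(Add(2, O), -1)) (Function('p')(O) = Mul(Mul(2, O), Pow(Add(2, O), -1)) = Mul(2, O, Pow(Add(2, O), -1)))
b = 1 (b = Pow(-1, 2) = 1)
Function('l')(q, h) = Mul(2, q, Pow(3, Rational(1, 2))) (Function('l')(q, h) = Mul(Mul(2, Pow(3, Rational(1, 2))), q) = Mul(2, q, Pow(3, Rational(1, 2))))
Pow(Mul(359, Function('l')(b, Function('p')(0))), 2) = Pow(Mul(359, Mul(2, 1, Pow(3, Rational(1, 2)))), 2) = Pow(Mul(359, Mul(2, Pow(3, Rational(1, 2)))), 2) = Pow(Mul(718, Pow(3, Rational(1, 2))), 2) = 1546572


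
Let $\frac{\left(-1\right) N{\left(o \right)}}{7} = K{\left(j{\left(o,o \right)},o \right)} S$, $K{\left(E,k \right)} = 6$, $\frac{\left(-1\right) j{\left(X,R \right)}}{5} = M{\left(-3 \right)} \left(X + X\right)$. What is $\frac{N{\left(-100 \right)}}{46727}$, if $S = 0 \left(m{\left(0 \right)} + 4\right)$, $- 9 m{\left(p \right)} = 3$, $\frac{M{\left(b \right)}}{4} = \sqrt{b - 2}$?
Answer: $0$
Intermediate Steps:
$M{\left(b \right)} = 4 \sqrt{-2 + b}$ ($M{\left(b \right)} = 4 \sqrt{b - 2} = 4 \sqrt{-2 + b}$)
$m{\left(p \right)} = - \frac{1}{3}$ ($m{\left(p \right)} = \left(- \frac{1}{9}\right) 3 = - \frac{1}{3}$)
$j{\left(X,R \right)} = - 40 i X \sqrt{5}$ ($j{\left(X,R \right)} = - 5 \cdot 4 \sqrt{-2 - 3} \left(X + X\right) = - 5 \cdot 4 \sqrt{-5} \cdot 2 X = - 5 \cdot 4 i \sqrt{5} \cdot 2 X = - 5 \cdot 8 i X \sqrt{5} = - 40 i X \sqrt{5}$)
$S = 0$ ($S = 0 \left(- \frac{1}{3} + 4\right) = 0 \cdot \frac{11}{3} = 0$)
$N{\left(o \right)} = 0$ ($N{\left(o \right)} = - 7 \cdot 6 \cdot 0 = \left(-7\right) 0 = 0$)
$\frac{N{\left(-100 \right)}}{46727} = \frac{0}{46727} = 0 \cdot \frac{1}{46727} = 0$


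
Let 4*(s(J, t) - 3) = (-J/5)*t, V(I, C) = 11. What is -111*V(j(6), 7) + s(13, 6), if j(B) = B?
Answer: -12219/10 ≈ -1221.9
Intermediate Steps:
s(J, t) = 3 - J*t/20 (s(J, t) = 3 + ((-J/5)*t)/4 = 3 + (-J*t/5)/4 = 3 - J*t/20)
-111*V(j(6), 7) + s(13, 6) = -111*11 + (3 - 1/20*13*6) = -1221 + (3 - 39/10) = -1221 - 9/10 = -12219/10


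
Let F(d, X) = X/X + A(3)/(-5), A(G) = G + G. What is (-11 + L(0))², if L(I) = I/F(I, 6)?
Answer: 121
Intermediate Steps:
A(G) = 2*G
F(d, X) = -⅕ (F(d, X) = X/X + (2*3)/(-5) = 1 + 6*(-⅕) = 1 - 6/5 = -⅕)
L(I) = -5*I (L(I) = I/(-⅕) = I*(-5) = -5*I)
(-11 + L(0))² = (-11 - 5*0)² = (-11 + 0)² = (-11)² = 121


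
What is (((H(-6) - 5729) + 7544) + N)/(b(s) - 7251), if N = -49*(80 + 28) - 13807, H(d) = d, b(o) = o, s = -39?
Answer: 1729/729 ≈ 2.3717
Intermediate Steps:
N = -19099 (N = -49*108 - 13807 = -5292 - 13807 = -19099)
(((H(-6) - 5729) + 7544) + N)/(b(s) - 7251) = (((-6 - 5729) + 7544) - 19099)/(-39 - 7251) = ((-5735 + 7544) - 19099)/(-7290) = (1809 - 19099)*(-1/7290) = -17290*(-1/7290) = 1729/729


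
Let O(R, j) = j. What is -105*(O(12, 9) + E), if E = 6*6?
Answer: -4725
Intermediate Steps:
E = 36
-105*(O(12, 9) + E) = -105*(9 + 36) = -105*45 = -4725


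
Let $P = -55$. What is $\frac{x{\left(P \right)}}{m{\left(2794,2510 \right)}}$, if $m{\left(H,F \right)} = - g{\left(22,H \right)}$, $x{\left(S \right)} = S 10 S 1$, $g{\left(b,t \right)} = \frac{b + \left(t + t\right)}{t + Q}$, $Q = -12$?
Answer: $- \frac{765050}{51} \approx -15001.0$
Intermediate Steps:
$g{\left(b,t \right)} = \frac{b + 2 t}{-12 + t}$ ($g{\left(b,t \right)} = \frac{b + \left(t + t\right)}{t - 12} = \frac{b + 2 t}{-12 + t}$)
$x{\left(S \right)} = 10 S^{2}$ ($x{\left(S \right)} = 10 S S = 10 S^{2}$)
$m{\left(H,F \right)} = - \frac{22 + 2 H}{-12 + H}$
$\frac{x{\left(P \right)}}{m{\left(2794,2510 \right)}} = \frac{10 \left(-55\right)^{2}}{2 \frac{1}{-12 + 2794} \left(-11 - 2794\right)} = \frac{10 \cdot 3025}{2 \cdot \frac{1}{2782} \left(-11 - 2794\right)} = \frac{30250}{2 \cdot \frac{1}{2782} \left(-2805\right)} = \frac{30250}{- \frac{2805}{1391}} = 30250 \left(- \frac{1391}{2805}\right) = - \frac{765050}{51}$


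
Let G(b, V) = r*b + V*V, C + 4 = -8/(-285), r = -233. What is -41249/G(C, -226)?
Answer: -904305/1140032 ≈ -0.79323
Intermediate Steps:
C = -1132/285 (C = -4 - 8/(-285) = -4 - 8*(-1/285) = -4 + 8/285 = -1132/285 ≈ -3.9719)
G(b, V) = V² - 233*b (G(b, V) = -233*b + V*V = -233*b + V² = V² - 233*b)
-41249/G(C, -226) = -41249/((-226)² - 233*(-1132/285)) = -41249/(51076 + 263756/285) = -41249/14820416/285 = -41249*285/14820416 = -904305/1140032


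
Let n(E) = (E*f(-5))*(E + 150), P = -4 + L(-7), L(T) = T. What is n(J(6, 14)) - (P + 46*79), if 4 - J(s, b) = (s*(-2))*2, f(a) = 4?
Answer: 16313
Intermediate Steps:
P = -11 (P = -4 - 7 = -11)
J(s, b) = 4 + 4*s (J(s, b) = 4 - s*(-2)*2 = 4 - (-2*s)*2 = 4 - (-4)*s = 4 + 4*s)
n(E) = 4*E*(150 + E) (n(E) = (E*4)*(E + 150) = (4*E)*(150 + E) = 4*E*(150 + E))
n(J(6, 14)) - (P + 46*79) = 4*(4 + 4*6)*(150 + (4 + 4*6)) - (-11 + 46*79) = 4*(4 + 24)*(150 + (4 + 24)) - (-11 + 3634) = 4*28*(150 + 28) - 1*3623 = 4*28*178 - 3623 = 19936 - 3623 = 16313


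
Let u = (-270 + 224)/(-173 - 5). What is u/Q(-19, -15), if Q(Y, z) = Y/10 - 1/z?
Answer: -138/979 ≈ -0.14096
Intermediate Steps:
Q(Y, z) = -1/z + Y/10 (Q(Y, z) = Y*(1/10) - 1/z = Y/10 - 1/z = -1/z + Y/10)
u = 23/89 (u = -46/(-178) = -46*(-1/178) = 23/89 ≈ 0.25843)
u/Q(-19, -15) = 23/(89*(-1/(-15) + (1/10)*(-19))) = 23/(89*(-1*(-1/15) - 19/10)) = 23/(89*(1/15 - 19/10)) = 23/(89*(-11/6)) = (23/89)*(-6/11) = -138/979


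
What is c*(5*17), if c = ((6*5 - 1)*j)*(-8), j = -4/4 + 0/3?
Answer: 19720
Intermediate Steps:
j = -1 (j = -4*¼ + 0*(⅓) = -1 + 0 = -1)
c = 232 (c = ((6*5 - 1)*(-1))*(-8) = ((30 - 1)*(-1))*(-8) = (29*(-1))*(-8) = -29*(-8) = 232)
c*(5*17) = 232*(5*17) = 232*85 = 19720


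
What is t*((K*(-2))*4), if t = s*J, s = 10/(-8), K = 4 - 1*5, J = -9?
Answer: 90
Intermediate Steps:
K = -1 (K = 4 - 5 = -1)
s = -5/4 (s = 10*(-⅛) = -5/4 ≈ -1.2500)
t = 45/4 (t = -5/4*(-9) = 45/4 ≈ 11.250)
t*((K*(-2))*4) = 45*(-1*(-2)*4)/4 = 45*(2*4)/4 = (45/4)*8 = 90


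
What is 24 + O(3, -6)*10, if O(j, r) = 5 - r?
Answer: 134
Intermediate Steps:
24 + O(3, -6)*10 = 24 + (5 - 1*(-6))*10 = 24 + (5 + 6)*10 = 24 + 11*10 = 24 + 110 = 134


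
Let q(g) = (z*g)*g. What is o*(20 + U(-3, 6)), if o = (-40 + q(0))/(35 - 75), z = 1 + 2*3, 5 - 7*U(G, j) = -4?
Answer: 149/7 ≈ 21.286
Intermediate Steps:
U(G, j) = 9/7 (U(G, j) = 5/7 - 1/7*(-4) = 5/7 + 4/7 = 9/7)
z = 7 (z = 1 + 6 = 7)
q(g) = 7*g**2 (q(g) = (7*g)*g = 7*g**2)
o = 1 (o = (-40 + 7*0**2)/(35 - 75) = (-40 + 7*0)/(-40) = (-40 + 0)*(-1/40) = -40*(-1/40) = 1)
o*(20 + U(-3, 6)) = 1*(20 + 9/7) = 1*(149/7) = 149/7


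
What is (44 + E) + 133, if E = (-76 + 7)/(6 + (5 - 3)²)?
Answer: 1701/10 ≈ 170.10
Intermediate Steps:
E = -69/10 (E = -69/(6 + 2²) = -69/(6 + 4) = -69/10 ≈ -6.9000)
(44 + E) + 133 = (44 - 69/10) + 133 = 371/10 + 133 = 1701/10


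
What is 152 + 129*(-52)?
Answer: -6556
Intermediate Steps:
152 + 129*(-52) = 152 - 6708 = -6556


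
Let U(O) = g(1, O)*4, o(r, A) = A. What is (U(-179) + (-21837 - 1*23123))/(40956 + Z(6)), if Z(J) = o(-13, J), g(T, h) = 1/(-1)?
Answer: -7494/6827 ≈ -1.0977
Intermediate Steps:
g(T, h) = -1
Z(J) = J
U(O) = -4 (U(O) = -1*4 = -4)
(U(-179) + (-21837 - 1*23123))/(40956 + Z(6)) = (-4 + (-21837 - 1*23123))/(40956 + 6) = (-4 + (-21837 - 23123))/40962 = (-4 - 44960)*(1/40962) = -44964*1/40962 = -7494/6827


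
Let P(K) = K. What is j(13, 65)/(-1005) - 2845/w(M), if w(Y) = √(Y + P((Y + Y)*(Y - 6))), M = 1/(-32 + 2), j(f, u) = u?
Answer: -13/201 - 42675*√83/83 ≈ -4684.3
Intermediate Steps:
M = -1/30 (M = 1/(-30) = -1/30 ≈ -0.033333)
w(Y) = √(Y + 2*Y*(-6 + Y)) (w(Y) = √(Y + (Y + Y)*(Y - 6)) = √(Y + (2*Y)*(-6 + Y)) = √(Y + 2*Y*(-6 + Y)))
j(13, 65)/(-1005) - 2845/w(M) = 65/(-1005) - 2845*15*√83/83 = 65*(-1/1005) - 2845*15*√83/83 = -13/201 - 2845*15*√83/83 = -13/201 - 42675*√83/83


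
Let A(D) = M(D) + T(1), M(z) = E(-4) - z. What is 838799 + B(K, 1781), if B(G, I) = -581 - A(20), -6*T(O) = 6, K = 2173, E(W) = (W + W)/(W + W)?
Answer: 838238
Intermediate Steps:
E(W) = 1 (E(W) = (2*W)/((2*W)) = (2*W)*(1/(2*W)) = 1)
T(O) = -1 (T(O) = -⅙*6 = -1)
M(z) = 1 - z
A(D) = -D (A(D) = (1 - D) - 1 = -D)
B(G, I) = -561 (B(G, I) = -581 - (-1)*20 = -581 - 1*(-20) = -581 + 20 = -561)
838799 + B(K, 1781) = 838799 - 561 = 838238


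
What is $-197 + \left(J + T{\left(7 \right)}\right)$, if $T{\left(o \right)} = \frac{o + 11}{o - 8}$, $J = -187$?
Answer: $-402$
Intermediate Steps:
$T{\left(o \right)} = \frac{11 + o}{-8 + o}$
$-197 + \left(J + T{\left(7 \right)}\right) = -197 - \left(187 - \frac{11 + 7}{-8 + 7}\right) = -197 - \left(187 - \frac{1}{-1} \cdot 18\right) = -197 - 205 = -402$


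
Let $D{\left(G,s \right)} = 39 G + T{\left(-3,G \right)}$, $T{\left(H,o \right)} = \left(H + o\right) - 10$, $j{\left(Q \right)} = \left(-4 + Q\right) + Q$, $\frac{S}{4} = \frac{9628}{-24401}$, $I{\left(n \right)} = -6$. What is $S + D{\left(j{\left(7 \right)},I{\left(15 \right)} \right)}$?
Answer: $\frac{9404675}{24401} \approx 385.42$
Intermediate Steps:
$S = - \frac{38512}{24401}$ ($S = 4 \frac{9628}{-24401} = 4 \cdot 9628 \left(- \frac{1}{24401}\right) = 4 \left(- \frac{9628}{24401}\right) = - \frac{38512}{24401} \approx -1.5783$)
$j{\left(Q \right)} = -4 + 2 Q$
$T{\left(H,o \right)} = -10 + H + o$
$D{\left(G,s \right)} = -13 + 40 G$ ($D{\left(G,s \right)} = 39 G - \left(13 - G\right) = 39 G + \left(-13 + G\right) = -13 + 40 G$)
$S + D{\left(j{\left(7 \right)},I{\left(15 \right)} \right)} = - \frac{38512}{24401} - \left(13 - 40 \left(-4 + 2 \cdot 7\right)\right) = - \frac{38512}{24401} - \left(13 - 40 \left(-4 + 14\right)\right) = - \frac{38512}{24401} + \left(-13 + 40 \cdot 10\right) = - \frac{38512}{24401} + \left(-13 + 400\right) = - \frac{38512}{24401} + 387 = \frac{9404675}{24401}$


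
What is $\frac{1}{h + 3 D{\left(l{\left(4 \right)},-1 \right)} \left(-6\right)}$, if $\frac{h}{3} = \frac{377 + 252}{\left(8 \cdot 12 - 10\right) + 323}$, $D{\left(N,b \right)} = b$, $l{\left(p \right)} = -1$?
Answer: $\frac{409}{9249} \approx 0.044221$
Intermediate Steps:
$h = \frac{1887}{409}$ ($h = 3 \frac{377 + 252}{\left(8 \cdot 12 - 10\right) + 323} = 3 \frac{629}{\left(96 - 10\right) + 323} = 3 \frac{629}{86 + 323} = 3 \cdot \frac{629}{409} = \frac{1887}{409} \approx 4.6137$)
$\frac{1}{h + 3 D{\left(l{\left(4 \right)},-1 \right)} \left(-6\right)} = \frac{1}{\frac{1887}{409} + 3 \left(-1\right) \left(-6\right)} = \frac{1}{\frac{1887}{409} - -18} = \frac{1}{\frac{1887}{409} + 18} = \frac{1}{\frac{9249}{409}} = \frac{409}{9249}$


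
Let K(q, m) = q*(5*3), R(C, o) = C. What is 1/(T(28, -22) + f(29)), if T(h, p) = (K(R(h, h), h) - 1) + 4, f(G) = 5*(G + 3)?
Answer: 1/583 ≈ 0.0017153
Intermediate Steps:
f(G) = 15 + 5*G (f(G) = 5*(3 + G) = 15 + 5*G)
K(q, m) = 15*q (K(q, m) = q*15 = 15*q)
T(h, p) = 3 + 15*h (T(h, p) = (15*h - 1) + 4 = (-1 + 15*h) + 4 = 3 + 15*h)
1/(T(28, -22) + f(29)) = 1/((3 + 15*28) + (15 + 5*29)) = 1/((3 + 420) + (15 + 145)) = 1/(423 + 160) = 1/583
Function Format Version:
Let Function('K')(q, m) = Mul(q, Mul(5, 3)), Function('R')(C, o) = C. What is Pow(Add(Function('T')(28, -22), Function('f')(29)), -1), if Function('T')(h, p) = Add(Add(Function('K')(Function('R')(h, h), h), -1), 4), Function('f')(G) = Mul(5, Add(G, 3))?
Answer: Rational(1, 583) ≈ 0.0017153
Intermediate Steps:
Function('f')(G) = Add(15, Mul(5, G)) (Function('f')(G) = Mul(5, Add(3, G)) = Add(15, Mul(5, G)))
Function('K')(q, m) = Mul(15, q) (Function('K')(q, m) = Mul(q, 15) = Mul(15, q))
Function('T')(h, p) = Add(3, Mul(15, h)) (Function('T')(h, p) = Add(Add(Mul(15, h), -1), 4) = Add(Add(-1, Mul(15, h)), 4) = Add(3, Mul(15, h)))
Pow(Add(Function('T')(28, -22), Function('f')(29)), -1) = Pow(Add(Add(3, Mul(15, 28)), Add(15, Mul(5, 29))), -1) = Pow(Add(Add(3, 420), Add(15, 145)), -1) = Pow(Add(423, 160), -1) = Pow(583, -1) = Rational(1, 583)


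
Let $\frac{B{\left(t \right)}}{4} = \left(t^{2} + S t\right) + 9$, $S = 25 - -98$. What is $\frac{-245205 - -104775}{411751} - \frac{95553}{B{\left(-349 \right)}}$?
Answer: $- \frac{83654202063}{129920616532} \approx -0.64389$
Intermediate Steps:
$S = 123$ ($S = 25 + 98 = 123$)
$B{\left(t \right)} = 36 + 4 t^{2} + 492 t$ ($B{\left(t \right)} = 4 \left(\left(t^{2} + 123 t\right) + 9\right) = 4 \left(9 + t^{2} + 123 t\right) = 36 + 4 t^{2} + 492 t$)
$\frac{-245205 - -104775}{411751} - \frac{95553}{B{\left(-349 \right)}} = \frac{-245205 - -104775}{411751} - \frac{95553}{36 + 4 \left(-349\right)^{2} + 492 \left(-349\right)} = \left(-245205 + 104775\right) \frac{1}{411751} - \frac{95553}{36 + 4 \cdot 121801 - 171708} = \left(-140430\right) \frac{1}{411751} - \frac{95553}{36 + 487204 - 171708} = - \frac{140430}{411751} - \frac{95553}{315532} = - \frac{83654202063}{129920616532}$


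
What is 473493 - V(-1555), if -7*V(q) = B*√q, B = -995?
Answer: 473493 - 995*I*√1555/7 ≈ 4.7349e+5 - 5605.2*I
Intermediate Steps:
V(q) = 995*√q/7 (V(q) = -(-995)*√q/7 = 995*√q/7)
473493 - V(-1555) = 473493 - 995*√(-1555)/7 = 473493 - 995*I*√1555/7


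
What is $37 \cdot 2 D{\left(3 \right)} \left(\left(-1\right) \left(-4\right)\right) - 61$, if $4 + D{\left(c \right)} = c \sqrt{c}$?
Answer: $-1245 + 888 \sqrt{3} \approx 293.06$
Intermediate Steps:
$D{\left(c \right)} = -4 + c^{\frac{3}{2}}$ ($D{\left(c \right)} = -4 + c \sqrt{c} = -4 + c^{\frac{3}{2}}$)
$37 \cdot 2 D{\left(3 \right)} \left(\left(-1\right) \left(-4\right)\right) - 61 = 37 \cdot 2 \left(-4 + 3^{\frac{3}{2}}\right) \left(\left(-1\right) \left(-4\right)\right) - 61 = 37 \cdot 2 \left(-4 + 3 \sqrt{3}\right) 4 - 61 = 37 \left(-8 + 6 \sqrt{3}\right) 4 - 61 = 37 \left(-32 + 24 \sqrt{3}\right) - 61 = \left(-1184 + 888 \sqrt{3}\right) - 61 = -1245 + 888 \sqrt{3}$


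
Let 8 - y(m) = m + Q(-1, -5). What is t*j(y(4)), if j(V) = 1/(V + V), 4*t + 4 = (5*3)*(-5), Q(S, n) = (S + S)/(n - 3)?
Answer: -79/30 ≈ -2.6333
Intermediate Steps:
Q(S, n) = 2*S/(-3 + n) (Q(S, n) = (2*S)/(-3 + n) = 2*S/(-3 + n))
t = -79/4 (t = -1 + ((5*3)*(-5))/4 = -1 + (15*(-5))/4 = -1 + (¼)*(-75) = -1 - 75/4 = -79/4 ≈ -19.750)
y(m) = 31/4 - m (y(m) = 8 - (m + 2*(-1)/(-3 - 5)) = 8 - (m + 2*(-1)/(-8)) = 8 - (m + 2*(-1)*(-⅛)) = 8 - (m + ¼) = 8 - (¼ + m) = 8 + (-¼ - m) = 31/4 - m)
j(V) = 1/(2*V)
t*j(y(4)) = -79/(8*(31/4 - 1*4)) = -79/(8*(31/4 - 4)) = -79/(8*15/4) = -79*4/(8*15) = -79/4*2/15 = -79/30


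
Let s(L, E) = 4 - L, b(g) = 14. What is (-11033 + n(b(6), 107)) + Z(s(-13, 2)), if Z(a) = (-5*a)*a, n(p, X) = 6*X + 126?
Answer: -11710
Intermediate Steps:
n(p, X) = 126 + 6*X
Z(a) = -5*a²
(-11033 + n(b(6), 107)) + Z(s(-13, 2)) = (-11033 + (126 + 6*107)) - 5*(4 - 1*(-13))² = (-11033 + (126 + 642)) - 5*(4 + 13)² = (-11033 + 768) - 5*17² = -10265 - 5*289 = -10265 - 1445 = -11710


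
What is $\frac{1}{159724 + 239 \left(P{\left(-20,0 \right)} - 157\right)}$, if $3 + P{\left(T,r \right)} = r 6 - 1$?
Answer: $\frac{1}{121245} \approx 8.2478 \cdot 10^{-6}$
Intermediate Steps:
$P{\left(T,r \right)} = -4 + 6 r$ ($P{\left(T,r \right)} = -3 + \left(r 6 - 1\right) = -3 + \left(6 r - 1\right) = -3 + \left(-1 + 6 r\right) = -4 + 6 r$)
$\frac{1}{159724 + 239 \left(P{\left(-20,0 \right)} - 157\right)} = \frac{1}{159724 + 239 \left(\left(-4 + 6 \cdot 0\right) - 157\right)} = \frac{1}{159724 + 239 \left(\left(-4 + 0\right) - 157\right)} = \frac{1}{159724 + 239 \left(-4 - 157\right)} = \frac{1}{159724 + 239 \left(-161\right)} = \frac{1}{159724 - 38479} = \frac{1}{121245}$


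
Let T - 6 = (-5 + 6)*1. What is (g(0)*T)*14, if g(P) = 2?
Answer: 196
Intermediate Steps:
T = 7 (T = 6 + (-5 + 6)*1 = 6 + 1*1 = 6 + 1 = 7)
(g(0)*T)*14 = (2*7)*14 = 14*14 = 196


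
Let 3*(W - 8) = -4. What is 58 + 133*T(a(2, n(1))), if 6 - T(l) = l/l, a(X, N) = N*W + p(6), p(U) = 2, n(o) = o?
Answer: 723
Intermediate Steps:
W = 20/3 (W = 8 + (1/3)*(-4) = 8 - 4/3 = 20/3 ≈ 6.6667)
a(X, N) = 2 + 20*N/3 (a(X, N) = N*(20/3) + 2 = 20*N/3 + 2 = 2 + 20*N/3)
T(l) = 5 (T(l) = 6 - l/l = 6 - 1*1 = 6 - 1 = 5)
58 + 133*T(a(2, n(1))) = 58 + 133*5 = 58 + 665 = 723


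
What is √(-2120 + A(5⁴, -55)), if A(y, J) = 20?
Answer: 10*I*√21 ≈ 45.826*I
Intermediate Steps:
√(-2120 + A(5⁴, -55)) = √(-2120 + 20) = √(-2100) = 10*I*√21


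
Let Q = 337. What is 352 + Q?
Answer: 689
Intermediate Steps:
352 + Q = 352 + 337 = 689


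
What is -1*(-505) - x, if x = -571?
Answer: 1076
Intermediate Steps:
-1*(-505) - x = -1*(-505) - 1*(-571) = 505 + 571 = 1076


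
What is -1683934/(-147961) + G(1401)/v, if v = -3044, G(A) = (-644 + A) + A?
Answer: 2403297629/225196642 ≈ 10.672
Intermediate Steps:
G(A) = -644 + 2*A
-1683934/(-147961) + G(1401)/v = -1683934/(-147961) + (-644 + 2*1401)/(-3044) = -1683934*(-1/147961) + (-644 + 2802)*(-1/3044) = 1683934/147961 + 2158*(-1/3044) = 1683934/147961 - 1079/1522 = 2403297629/225196642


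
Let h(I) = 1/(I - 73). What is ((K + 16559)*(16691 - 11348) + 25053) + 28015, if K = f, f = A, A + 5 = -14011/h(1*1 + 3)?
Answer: 5253894427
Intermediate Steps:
h(I) = 1/(-73 + I)
A = 966754 (A = -5 - (-980770 + 14011) = -5 - 14011/(1/(-73 + (1 + 3))) = -5 - 14011/(1/(-73 + 4)) = -5 - 14011/(1/(-69)) = -5 - 14011/(-1/69) = -5 - 14011*(-69) = -5 + 966759 = 966754)
f = 966754
K = 966754
((K + 16559)*(16691 - 11348) + 25053) + 28015 = ((966754 + 16559)*(16691 - 11348) + 25053) + 28015 = (983313*5343 + 25053) + 28015 = (5253841359 + 25053) + 28015 = 5253866412 + 28015 = 5253894427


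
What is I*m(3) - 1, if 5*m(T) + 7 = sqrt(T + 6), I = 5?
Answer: -5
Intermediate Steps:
m(T) = -7/5 + sqrt(6 + T)/5 (m(T) = -7/5 + sqrt(T + 6)/5 = -7/5 + sqrt(6 + T)/5)
I*m(3) - 1 = 5*(-7/5 + sqrt(6 + 3)/5) - 1 = 5*(-7/5 + sqrt(9)/5) - 1 = 5*(-7/5 + (1/5)*3) - 1 = 5*(-7/5 + 3/5) - 1 = 5*(-4/5) - 1 = -4 - 1 = -5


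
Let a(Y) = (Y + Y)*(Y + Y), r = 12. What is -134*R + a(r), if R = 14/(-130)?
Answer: 38378/65 ≈ 590.43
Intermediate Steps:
R = -7/65 (R = 14*(-1/130) = -7/65 ≈ -0.10769)
a(Y) = 4*Y² (a(Y) = (2*Y)*(2*Y) = 4*Y²)
-134*R + a(r) = -134*(-7/65) + 4*12² = 938/65 + 4*144 = 938/65 + 576 = 38378/65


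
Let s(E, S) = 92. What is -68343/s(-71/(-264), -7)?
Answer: -68343/92 ≈ -742.86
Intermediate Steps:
-68343/s(-71/(-264), -7) = -68343/92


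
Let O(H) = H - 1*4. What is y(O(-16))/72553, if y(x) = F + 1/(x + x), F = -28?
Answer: -1121/2902120 ≈ -0.00038627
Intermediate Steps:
O(H) = -4 + H (O(H) = H - 4 = -4 + H)
y(x) = -28 + 1/(2*x) (y(x) = -28 + 1/(x + x) = -28 + 1/(2*x))
y(O(-16))/72553 = (-28 + 1/(2*(-4 - 16)))/72553 = (-28 + (1/2)/(-20))*(1/72553) = (-28 + (1/2)*(-1/20))*(1/72553) = (-28 - 1/40)*(1/72553) = -1121/40*1/72553 = -1121/2902120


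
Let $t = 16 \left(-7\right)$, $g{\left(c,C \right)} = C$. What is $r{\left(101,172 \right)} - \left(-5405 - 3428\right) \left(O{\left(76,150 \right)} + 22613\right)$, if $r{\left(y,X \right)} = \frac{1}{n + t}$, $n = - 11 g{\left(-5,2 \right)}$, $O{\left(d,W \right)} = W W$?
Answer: $\frac{53396739285}{134} \approx 3.9848 \cdot 10^{8}$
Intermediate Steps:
$O{\left(d,W \right)} = W^{2}$
$t = -112$
$n = -22$ ($n = \left(-11\right) 2 = -22$)
$r{\left(y,X \right)} = - \frac{1}{134}$ ($r{\left(y,X \right)} = \frac{1}{-22 - 112} = \frac{1}{-134} = - \frac{1}{134}$)
$r{\left(101,172 \right)} - \left(-5405 - 3428\right) \left(O{\left(76,150 \right)} + 22613\right) = - \frac{1}{134} - \left(-5405 - 3428\right) \left(150^{2} + 22613\right) = - \frac{1}{134} - - 8833 \left(22500 + 22613\right) = - \frac{1}{134} - \left(-8833\right) 45113 = - \frac{1}{134} - -398483129 = - \frac{1}{134} + 398483129 = \frac{53396739285}{134}$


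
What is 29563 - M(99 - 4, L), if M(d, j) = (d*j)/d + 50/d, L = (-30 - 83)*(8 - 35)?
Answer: 503718/19 ≈ 26511.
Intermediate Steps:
L = 3051 (L = -113*(-27) = 3051)
M(d, j) = j + 50/d
29563 - M(99 - 4, L) = 29563 - (3051 + 50/(99 - 4)) = 29563 - (3051 + 50/95) = 29563 - (3051 + 50*(1/95)) = 29563 - (3051 + 10/19) = 29563 - 1*57979/19 = 29563 - 57979/19 = 503718/19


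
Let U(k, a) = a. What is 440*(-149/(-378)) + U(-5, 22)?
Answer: 36938/189 ≈ 195.44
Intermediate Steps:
440*(-149/(-378)) + U(-5, 22) = 440*(-149/(-378)) + 22 = 440*(-149*(-1/378)) + 22 = 440*(149/378) + 22 = 32780/189 + 22 = 36938/189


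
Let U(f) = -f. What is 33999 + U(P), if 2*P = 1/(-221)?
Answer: 15027559/442 ≈ 33999.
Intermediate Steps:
P = -1/442 (P = (½)/(-221) = (½)*(-1/221) = -1/442 ≈ -0.0022624)
33999 + U(P) = 33999 - 1*(-1/442) = 33999 + 1/442 = 15027559/442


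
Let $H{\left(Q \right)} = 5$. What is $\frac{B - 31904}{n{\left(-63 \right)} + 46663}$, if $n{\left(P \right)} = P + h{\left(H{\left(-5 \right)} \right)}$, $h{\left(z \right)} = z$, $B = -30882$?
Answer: $- \frac{62786}{46605} \approx -1.3472$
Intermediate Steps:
$n{\left(P \right)} = 5 + P$ ($n{\left(P \right)} = P + 5 = 5 + P$)
$\frac{B - 31904}{n{\left(-63 \right)} + 46663} = \frac{-30882 - 31904}{\left(5 - 63\right) + 46663} = - \frac{62786}{-58 + 46663} = - \frac{62786}{46605}$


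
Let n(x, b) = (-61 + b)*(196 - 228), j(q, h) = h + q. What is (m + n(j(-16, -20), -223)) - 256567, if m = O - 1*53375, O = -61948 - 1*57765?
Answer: -420567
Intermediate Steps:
O = -119713 (O = -61948 - 57765 = -119713)
m = -173088 (m = -119713 - 1*53375 = -119713 - 53375 = -173088)
n(x, b) = 1952 - 32*b (n(x, b) = (-61 + b)*(-32) = 1952 - 32*b)
(m + n(j(-16, -20), -223)) - 256567 = (-173088 + (1952 - 32*(-223))) - 256567 = (-173088 + (1952 + 7136)) - 256567 = (-173088 + 9088) - 256567 = -164000 - 256567 = -420567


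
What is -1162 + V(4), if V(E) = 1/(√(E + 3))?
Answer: -1162 + √7/7 ≈ -1161.6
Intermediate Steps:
V(E) = (3 + E)^(-½) (V(E) = 1/(√(3 + E)) = (3 + E)^(-½))
-1162 + V(4) = -1162 + (3 + 4)^(-½) = -1162 + 7^(-½) = -1162 + √7/7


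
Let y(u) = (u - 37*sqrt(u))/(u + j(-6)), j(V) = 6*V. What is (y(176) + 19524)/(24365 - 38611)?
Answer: -341692/249305 + 37*sqrt(11)/498610 ≈ -1.3703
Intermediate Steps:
y(u) = (u - 37*sqrt(u))/(-36 + u) (y(u) = (u - 37*sqrt(u))/(u + 6*(-6)) = (u - 37*sqrt(u))/(u - 36) = (u - 37*sqrt(u))/(-36 + u))
(y(176) + 19524)/(24365 - 38611) = ((176 - 148*sqrt(11))/(-36 + 176) + 19524)/(24365 - 38611) = ((176 - 148*sqrt(11))/140 + 19524)/(-14246) = ((176 - 148*sqrt(11))/140 + 19524)*(-1/14246) = ((44/35 - 37*sqrt(11)/35) + 19524)*(-1/14246) = (683384/35 - 37*sqrt(11)/35)*(-1/14246) = -341692/249305 + 37*sqrt(11)/498610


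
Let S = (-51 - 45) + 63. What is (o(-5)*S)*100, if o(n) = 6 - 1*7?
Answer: 3300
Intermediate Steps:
S = -33 (S = -96 + 63 = -33)
o(n) = -1 (o(n) = 6 - 7 = -1)
(o(-5)*S)*100 = -1*(-33)*100 = 33*100 = 3300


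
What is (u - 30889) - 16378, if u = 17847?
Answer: -29420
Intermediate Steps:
(u - 30889) - 16378 = (17847 - 30889) - 16378 = -13042 - 16378 = -29420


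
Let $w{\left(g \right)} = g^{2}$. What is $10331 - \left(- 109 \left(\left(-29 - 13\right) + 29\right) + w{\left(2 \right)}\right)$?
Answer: $8910$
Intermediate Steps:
$10331 - \left(- 109 \left(\left(-29 - 13\right) + 29\right) + w{\left(2 \right)}\right) = 10331 - \left(- 109 \left(\left(-29 - 13\right) + 29\right) + 2^{2}\right) = 10331 - \left(- 109 \left(-42 + 29\right) + 4\right) = 10331 - \left(\left(-109\right) \left(-13\right) + 4\right) = 10331 - \left(1417 + 4\right) = 10331 - 1421 = 8910$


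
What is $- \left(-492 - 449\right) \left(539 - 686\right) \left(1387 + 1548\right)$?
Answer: $-405989745$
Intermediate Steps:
$- \left(-492 - 449\right) \left(539 - 686\right) \left(1387 + 1548\right) = - \left(-941\right) \left(-147\right) 2935 = - 138327 \cdot 2935 = \left(-1\right) 405989745 = -405989745$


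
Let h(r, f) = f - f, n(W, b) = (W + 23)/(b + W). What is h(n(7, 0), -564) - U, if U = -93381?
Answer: 93381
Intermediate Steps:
n(W, b) = (23 + W)/(W + b)
h(r, f) = 0
h(n(7, 0), -564) - U = 0 - 1*(-93381) = 0 + 93381 = 93381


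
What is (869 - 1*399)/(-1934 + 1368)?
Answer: -235/283 ≈ -0.83039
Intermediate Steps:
(869 - 1*399)/(-1934 + 1368) = (869 - 399)/(-566) = 470*(-1/566) = -235/283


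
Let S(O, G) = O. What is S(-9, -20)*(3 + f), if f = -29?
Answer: 234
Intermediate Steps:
S(-9, -20)*(3 + f) = -9*(3 - 29) = -9*(-26) = 234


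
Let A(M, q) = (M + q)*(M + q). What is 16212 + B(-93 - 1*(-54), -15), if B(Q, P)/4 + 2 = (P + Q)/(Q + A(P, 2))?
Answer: 1053152/65 ≈ 16202.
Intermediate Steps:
A(M, q) = (M + q)²
B(Q, P) = -8 + 4*(P + Q)/(Q + (2 + P)²) (B(Q, P) = -8 + 4*((P + Q)/(Q + (P + 2)²)) = -8 + 4*((P + Q)/(Q + (2 + P)²)) = -8 + 4*(P + Q)/(Q + (2 + P)²))
16212 + B(-93 - 1*(-54), -15) = 16212 + 4*(-15 - (-93 - 1*(-54)) - 2*(2 - 15)²)/((-93 - 1*(-54)) + (2 - 15)²) = 16212 + 4*(-15 - (-93 + 54) - 2*(-13)²)/((-93 + 54) + (-13)²) = 16212 + 4*(-15 - 1*(-39) - 2*169)/(-39 + 169) = 16212 + 4*(-15 + 39 - 338)/130 = 16212 + 4*(1/130)*(-314) = 16212 - 628/65 = 1053152/65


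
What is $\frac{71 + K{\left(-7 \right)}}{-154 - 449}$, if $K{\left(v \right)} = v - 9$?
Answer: $- \frac{55}{603} \approx -0.091211$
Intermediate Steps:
$K{\left(v \right)} = -9 + v$ ($K{\left(v \right)} = v - 9 = -9 + v$)
$\frac{71 + K{\left(-7 \right)}}{-154 - 449} = \frac{71 - 16}{-154 - 449} = \frac{71 - 16}{-603} = 55 \left(- \frac{1}{603}\right) = - \frac{55}{603}$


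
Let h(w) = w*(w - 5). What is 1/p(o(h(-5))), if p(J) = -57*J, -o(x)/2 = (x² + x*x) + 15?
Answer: 1/571710 ≈ 1.7491e-6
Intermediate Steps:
h(w) = w*(-5 + w)
o(x) = -30 - 4*x² (o(x) = -2*((x² + x*x) + 15) = -2*((x² + x²) + 15) = -2*(2*x² + 15) = -2*(15 + 2*x²) = -30 - 4*x²)
1/p(o(h(-5))) = 1/(-57*(-30 - 4*25*(-5 - 5)²)) = 1/(-57*(-30 - 4*(-5*(-10))²)) = 1/(-57*(-30 - 4*50²)) = 1/(-57*(-30 - 4*2500)) = 1/(-57*(-30 - 10000)) = 1/(-57*(-10030)) = 1/571710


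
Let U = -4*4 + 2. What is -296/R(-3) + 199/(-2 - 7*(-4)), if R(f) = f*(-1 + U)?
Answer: 1259/1170 ≈ 1.0761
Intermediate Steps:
U = -14 (U = -16 + 2 = -14)
R(f) = -15*f (R(f) = f*(-1 - 14) = f*(-15) = -15*f)
-296/R(-3) + 199/(-2 - 7*(-4)) = -296/((-15*(-3))) + 199/(-2 - 7*(-4)) = -296/45 + 199/(-2 + 28) = -296*1/45 + 199/26 = -296/45 + 199*(1/26) = -296/45 + 199/26 = 1259/1170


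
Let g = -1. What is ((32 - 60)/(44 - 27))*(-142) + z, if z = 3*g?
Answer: 3925/17 ≈ 230.88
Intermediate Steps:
z = -3 (z = 3*(-1) = -3)
((32 - 60)/(44 - 27))*(-142) + z = ((32 - 60)/(44 - 27))*(-142) - 3 = -28/17*(-142) - 3 = 3976/17 - 3 = 3925/17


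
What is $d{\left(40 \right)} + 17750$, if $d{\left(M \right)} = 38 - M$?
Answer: $17748$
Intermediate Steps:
$d{\left(40 \right)} + 17750 = \left(38 - 40\right) + 17750 = -2 + 17750 = 17748$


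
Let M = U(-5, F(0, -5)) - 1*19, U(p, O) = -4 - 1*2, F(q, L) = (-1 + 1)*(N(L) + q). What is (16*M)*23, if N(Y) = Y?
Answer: -9200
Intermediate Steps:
F(q, L) = 0 (F(q, L) = (-1 + 1)*(L + q) = 0*(L + q) = 0)
U(p, O) = -6 (U(p, O) = -4 - 2 = -6)
M = -25 (M = -6 - 1*19 = -6 - 19 = -25)
(16*M)*23 = (16*(-25))*23 = -400*23 = -9200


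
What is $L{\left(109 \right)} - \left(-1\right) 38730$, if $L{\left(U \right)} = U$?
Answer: $38839$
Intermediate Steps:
$L{\left(109 \right)} - \left(-1\right) 38730 = 109 - \left(-1\right) 38730 = 109 - -38730 = 109 + 38730 = 38839$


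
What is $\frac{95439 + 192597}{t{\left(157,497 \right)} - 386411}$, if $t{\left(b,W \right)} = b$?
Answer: $- \frac{144018}{193127} \approx -0.74572$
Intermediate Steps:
$\frac{95439 + 192597}{t{\left(157,497 \right)} - 386411} = \frac{95439 + 192597}{157 - 386411} = \frac{288036}{157 - 386411} = \frac{288036}{-386254} = 288036 \left(- \frac{1}{386254}\right) = - \frac{144018}{193127}$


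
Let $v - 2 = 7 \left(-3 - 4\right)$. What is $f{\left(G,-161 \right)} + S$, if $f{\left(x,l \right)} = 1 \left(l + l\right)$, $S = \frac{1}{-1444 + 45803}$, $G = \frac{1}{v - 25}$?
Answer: $- \frac{14283597}{44359} \approx -322.0$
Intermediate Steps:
$v = -47$ ($v = 2 + 7 \left(-3 - 4\right) = 2 + 7 \left(-7\right) = 2 - 49 = -47$)
$G = - \frac{1}{72}$ ($G = \frac{1}{-47 - 25} = \frac{1}{-72} = - \frac{1}{72} \approx -0.013889$)
$S = \frac{1}{44359} \approx 2.2543 \cdot 10^{-5}$
$f{\left(x,l \right)} = 2 l$ ($f{\left(x,l \right)} = 1 \cdot 2 l = 2 l$)
$f{\left(G,-161 \right)} + S = 2 \left(-161\right) + \frac{1}{44359} = -322 + \frac{1}{44359} = - \frac{14283597}{44359}$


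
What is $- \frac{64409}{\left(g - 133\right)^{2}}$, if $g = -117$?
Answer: $- \frac{64409}{62500} \approx -1.0305$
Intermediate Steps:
$- \frac{64409}{\left(g - 133\right)^{2}} = - \frac{64409}{\left(-117 - 133\right)^{2}} = - \frac{64409}{\left(-250\right)^{2}} = - \frac{64409}{62500}$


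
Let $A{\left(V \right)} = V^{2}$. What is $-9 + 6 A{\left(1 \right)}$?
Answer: $-3$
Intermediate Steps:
$-9 + 6 A{\left(1 \right)} = -9 + 6 \cdot 1^{2} = -9 + 6 \cdot 1 = -9 + 6 = -3$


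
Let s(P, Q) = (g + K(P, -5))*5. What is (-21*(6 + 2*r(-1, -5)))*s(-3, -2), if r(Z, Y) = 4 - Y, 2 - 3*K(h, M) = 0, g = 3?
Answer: -9240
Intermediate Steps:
K(h, M) = 2/3 (K(h, M) = 2/3 - 1/3*0 = 2/3 + 0 = 2/3)
s(P, Q) = 55/3 (s(P, Q) = (3 + 2/3)*5 = (11/3)*5 = 55/3)
(-21*(6 + 2*r(-1, -5)))*s(-3, -2) = -21*(6 + 2*(4 - 1*(-5)))*(55/3) = -21*(6 + 2*(4 + 5))*(55/3) = -21*(6 + 2*9)*(55/3) = -21*(6 + 18)*(55/3) = -21*24*(55/3) = -504*55/3 = -9240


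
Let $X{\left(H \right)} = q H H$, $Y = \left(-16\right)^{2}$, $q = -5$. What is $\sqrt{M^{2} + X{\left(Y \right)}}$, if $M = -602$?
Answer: $2 \sqrt{8681} \approx 186.34$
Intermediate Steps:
$Y = 256$
$X{\left(H \right)} = - 5 H^{2}$ ($X{\left(H \right)} = - 5 H H = - 5 H^{2}$)
$\sqrt{M^{2} + X{\left(Y \right)}} = \sqrt{\left(-602\right)^{2} - 5 \cdot 256^{2}} = \sqrt{362404 - 327680} = \sqrt{34724} = 2 \sqrt{8681}$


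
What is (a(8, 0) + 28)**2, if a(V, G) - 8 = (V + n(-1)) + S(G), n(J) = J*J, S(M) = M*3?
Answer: 2025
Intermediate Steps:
S(M) = 3*M
n(J) = J**2
a(V, G) = 9 + V + 3*G (a(V, G) = 8 + ((V + (-1)**2) + 3*G) = 8 + ((V + 1) + 3*G) = 8 + ((1 + V) + 3*G) = 8 + (1 + V + 3*G) = 9 + V + 3*G)
(a(8, 0) + 28)**2 = ((9 + 8 + 3*0) + 28)**2 = ((9 + 8 + 0) + 28)**2 = (17 + 28)**2 = 45**2 = 2025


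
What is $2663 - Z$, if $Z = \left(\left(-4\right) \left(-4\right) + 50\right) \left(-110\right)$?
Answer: $9923$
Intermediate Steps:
$Z = -7260$ ($Z = \left(16 + 50\right) \left(-110\right) = 66 \left(-110\right) = -7260$)
$2663 - Z = 2663 - -7260 = 2663 + 7260 = 9923$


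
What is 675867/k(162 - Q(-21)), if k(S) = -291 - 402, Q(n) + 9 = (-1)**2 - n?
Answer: -225289/231 ≈ -975.28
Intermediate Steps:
Q(n) = -8 - n (Q(n) = -9 + ((-1)**2 - n) = -9 + (1 - n) = -8 - n)
k(S) = -693
675867/k(162 - Q(-21)) = 675867/(-693) = 675867*(-1/693) = -225289/231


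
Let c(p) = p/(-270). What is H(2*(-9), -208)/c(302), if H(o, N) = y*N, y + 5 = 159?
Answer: 4324320/151 ≈ 28638.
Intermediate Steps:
y = 154 (y = -5 + 159 = 154)
H(o, N) = 154*N
c(p) = -p/270 (c(p) = p*(-1/270) = -p/270)
H(2*(-9), -208)/c(302) = (154*(-208))/((-1/270*302)) = -32032/(-151/135) = -32032*(-135/151) = 4324320/151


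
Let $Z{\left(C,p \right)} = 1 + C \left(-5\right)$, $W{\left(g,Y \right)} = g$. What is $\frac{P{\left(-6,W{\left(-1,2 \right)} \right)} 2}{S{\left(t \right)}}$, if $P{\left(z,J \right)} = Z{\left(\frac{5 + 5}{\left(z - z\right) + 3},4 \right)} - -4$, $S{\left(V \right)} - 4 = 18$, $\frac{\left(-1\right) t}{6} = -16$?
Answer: $- \frac{35}{33} \approx -1.0606$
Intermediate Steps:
$t = 96$ ($t = \left(-6\right) \left(-16\right) = 96$)
$S{\left(V \right)} = 22$ ($S{\left(V \right)} = 4 + 18 = 22$)
$Z{\left(C,p \right)} = 1 - 5 C$
$P{\left(z,J \right)} = - \frac{35}{3}$ ($P{\left(z,J \right)} = \left(1 - 5 \frac{5 + 5}{\left(z - z\right) + 3}\right) - -4 = \left(1 - 5 \frac{10}{0 + 3}\right) + 4 = \left(1 - 5 \cdot \frac{10}{3}\right) + 4 = \left(1 - 5 \cdot 10 \cdot \frac{1}{3}\right) + 4 = \left(1 - \frac{50}{3}\right) + 4 = - \frac{47}{3} + 4 = - \frac{35}{3}$)
$\frac{P{\left(-6,W{\left(-1,2 \right)} \right)} 2}{S{\left(t \right)}} = \frac{\left(- \frac{35}{3}\right) 2}{22} = \left(- \frac{70}{3}\right) \frac{1}{22} = - \frac{35}{33}$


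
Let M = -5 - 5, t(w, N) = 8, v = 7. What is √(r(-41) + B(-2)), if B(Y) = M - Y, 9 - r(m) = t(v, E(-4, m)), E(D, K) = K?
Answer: I*√7 ≈ 2.6458*I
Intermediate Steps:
r(m) = 1 (r(m) = 9 - 1*8 = 9 - 8 = 1)
M = -10
B(Y) = -10 - Y
√(r(-41) + B(-2)) = √(1 + (-10 - 1*(-2))) = √(1 + (-10 + 2)) = √(1 - 8) = √(-7) = I*√7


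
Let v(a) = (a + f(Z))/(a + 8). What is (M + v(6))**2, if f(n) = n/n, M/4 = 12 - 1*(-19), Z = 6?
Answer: 62001/4 ≈ 15500.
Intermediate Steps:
M = 124 (M = 4*(12 - 1*(-19)) = 4*(12 + 19) = 4*31 = 124)
f(n) = 1
v(a) = (1 + a)/(8 + a) (v(a) = (a + 1)/(a + 8) = (1 + a)/(8 + a))
(M + v(6))**2 = (124 + (1 + 6)/(8 + 6))**2 = (124 + 7/14)**2 = (124 + (1/14)*7)**2 = (124 + 1/2)**2 = (249/2)**2 = 62001/4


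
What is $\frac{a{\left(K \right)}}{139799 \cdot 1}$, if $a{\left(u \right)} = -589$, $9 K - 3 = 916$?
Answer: $- \frac{589}{139799} \approx -0.0042132$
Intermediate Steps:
$K = \frac{919}{9}$ ($K = \frac{1}{3} + \frac{1}{9} \cdot 916 = \frac{1}{3} + \frac{916}{9} = \frac{919}{9} \approx 102.11$)
$\frac{a{\left(K \right)}}{139799 \cdot 1} = - \frac{589}{139799 \cdot 1} = - \frac{589}{139799}$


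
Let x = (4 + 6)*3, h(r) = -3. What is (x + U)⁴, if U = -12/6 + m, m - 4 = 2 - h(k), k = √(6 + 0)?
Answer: 1874161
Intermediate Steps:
k = √6 ≈ 2.4495
m = 9 (m = 4 + (2 - 1*(-3)) = 4 + (2 + 3) = 4 + 5 = 9)
U = 7 (U = -12/6 + 9 = -12*⅙ + 9 = -2 + 9 = 7)
x = 30 (x = 10*3 = 30)
(x + U)⁴ = (30 + 7)⁴ = 37⁴ = 1874161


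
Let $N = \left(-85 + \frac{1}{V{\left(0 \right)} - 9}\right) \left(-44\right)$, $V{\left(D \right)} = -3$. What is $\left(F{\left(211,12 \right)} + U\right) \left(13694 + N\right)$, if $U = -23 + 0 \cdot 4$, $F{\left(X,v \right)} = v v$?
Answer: $\frac{6329873}{3} \approx 2.11 \cdot 10^{6}$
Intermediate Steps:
$F{\left(X,v \right)} = v^{2}$
$U = -23$ ($U = -23 + 0 = -23$)
$N = \frac{11231}{3}$ ($N = \left(-85 + \frac{1}{-3 - 9}\right) \left(-44\right) = \left(-85 + \frac{1}{-12}\right) \left(-44\right) = \left(-85 - \frac{1}{12}\right) \left(-44\right) = \left(- \frac{1021}{12}\right) \left(-44\right) = \frac{11231}{3} \approx 3743.7$)
$\left(F{\left(211,12 \right)} + U\right) \left(13694 + N\right) = \left(12^{2} - 23\right) \left(13694 + \frac{11231}{3}\right) = \left(144 - 23\right) \frac{52313}{3} = 121 \cdot \frac{52313}{3} = \frac{6329873}{3}$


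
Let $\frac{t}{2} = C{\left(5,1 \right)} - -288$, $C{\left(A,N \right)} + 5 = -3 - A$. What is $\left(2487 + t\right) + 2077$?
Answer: $5114$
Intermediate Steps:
$C{\left(A,N \right)} = -8 - A$ ($C{\left(A,N \right)} = -5 - \left(3 + A\right) = -8 - A$)
$t = 550$ ($t = 2 \left(\left(-8 - 5\right) - -288\right) = 2 \left(\left(-8 - 5\right) + 288\right) = 2 \left(-13 + 288\right) = 2 \cdot 275 = 550$)
$\left(2487 + t\right) + 2077 = \left(2487 + 550\right) + 2077 = 3037 + 2077 = 5114$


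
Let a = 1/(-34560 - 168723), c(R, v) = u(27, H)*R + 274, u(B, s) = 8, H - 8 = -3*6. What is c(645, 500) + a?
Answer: 1104639821/203283 ≈ 5434.0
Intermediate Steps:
H = -10 (H = 8 - 3*6 = 8 - 18 = -10)
c(R, v) = 274 + 8*R (c(R, v) = 8*R + 274 = 274 + 8*R)
a = -1/203283 (a = 1/(-203283) = -1/203283 ≈ -4.9193e-6)
c(645, 500) + a = (274 + 8*645) - 1/203283 = (274 + 5160) - 1/203283 = 5434 - 1/203283 = 1104639821/203283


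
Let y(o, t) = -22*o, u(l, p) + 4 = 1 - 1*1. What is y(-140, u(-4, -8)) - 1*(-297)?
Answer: 3377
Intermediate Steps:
u(l, p) = -4 (u(l, p) = -4 + (1 - 1*1) = -4 + (1 - 1) = -4 + 0 = -4)
y(-140, u(-4, -8)) - 1*(-297) = -22*(-140) - 1*(-297) = 3080 + 297 = 3377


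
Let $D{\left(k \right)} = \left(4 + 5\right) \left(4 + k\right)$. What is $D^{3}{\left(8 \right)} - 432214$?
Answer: $827498$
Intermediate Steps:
$D{\left(k \right)} = 36 + 9 k$ ($D{\left(k \right)} = 9 \left(4 + k\right) = 36 + 9 k$)
$D^{3}{\left(8 \right)} - 432214 = \left(36 + 9 \cdot 8\right)^{3} - 432214 = \left(36 + 72\right)^{3} - 432214 = 108^{3} - 432214 = 1259712 - 432214 = 827498$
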